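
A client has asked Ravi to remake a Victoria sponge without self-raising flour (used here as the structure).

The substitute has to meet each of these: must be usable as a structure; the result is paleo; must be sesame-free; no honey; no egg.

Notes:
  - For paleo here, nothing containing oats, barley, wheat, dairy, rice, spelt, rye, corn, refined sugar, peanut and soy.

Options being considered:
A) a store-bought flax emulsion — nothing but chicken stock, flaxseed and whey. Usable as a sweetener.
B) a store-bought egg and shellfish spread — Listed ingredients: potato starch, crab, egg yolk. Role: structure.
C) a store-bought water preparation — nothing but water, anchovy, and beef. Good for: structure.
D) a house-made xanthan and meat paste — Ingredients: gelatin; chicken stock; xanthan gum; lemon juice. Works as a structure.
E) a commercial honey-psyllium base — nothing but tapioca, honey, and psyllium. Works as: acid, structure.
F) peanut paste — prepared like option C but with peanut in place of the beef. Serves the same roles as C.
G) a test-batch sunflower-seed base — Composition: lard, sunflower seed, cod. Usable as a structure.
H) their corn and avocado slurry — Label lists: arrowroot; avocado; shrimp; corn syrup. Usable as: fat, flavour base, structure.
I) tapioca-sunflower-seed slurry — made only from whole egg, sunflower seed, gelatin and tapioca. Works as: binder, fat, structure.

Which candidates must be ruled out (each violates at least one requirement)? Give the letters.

A, B, E, F, H, I

A: not usable as a structure; has whey, so not paleo — reject
B: has egg yolk, so not egg-free — out
C: no honey, no egg — OK
D: gelatin and chicken stock etc. — none of it excluded — keep
E: has honey, so not honey-free — out
F: has peanut, so not paleo — reject
G: only cod, lard and sunflower seed; none excluded — OK
H: has corn syrup, so not paleo — out
I: has whole egg, so not egg-free — out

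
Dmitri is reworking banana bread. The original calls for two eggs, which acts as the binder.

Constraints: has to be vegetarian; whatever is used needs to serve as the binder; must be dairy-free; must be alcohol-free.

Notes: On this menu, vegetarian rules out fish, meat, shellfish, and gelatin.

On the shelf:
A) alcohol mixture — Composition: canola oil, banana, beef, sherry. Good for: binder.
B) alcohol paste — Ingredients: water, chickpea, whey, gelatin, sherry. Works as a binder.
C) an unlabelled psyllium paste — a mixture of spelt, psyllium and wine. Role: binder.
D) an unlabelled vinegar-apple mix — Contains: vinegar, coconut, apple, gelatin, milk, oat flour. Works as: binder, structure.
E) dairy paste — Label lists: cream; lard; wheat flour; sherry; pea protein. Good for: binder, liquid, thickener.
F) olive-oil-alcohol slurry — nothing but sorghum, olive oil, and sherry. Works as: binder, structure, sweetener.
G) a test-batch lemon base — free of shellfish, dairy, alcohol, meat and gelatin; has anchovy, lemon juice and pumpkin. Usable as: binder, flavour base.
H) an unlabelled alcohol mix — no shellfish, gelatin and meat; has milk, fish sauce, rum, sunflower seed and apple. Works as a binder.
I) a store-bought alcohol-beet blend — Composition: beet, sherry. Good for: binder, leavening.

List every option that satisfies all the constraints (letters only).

A: has beef, so not vegetarian; has sherry, so not alcohol-free — out
B: has gelatin, so not vegetarian; has whey, so not dairy-free (and 1 more) — out
C: has wine, so not alcohol-free — out
D: has gelatin, so not vegetarian; has milk, so not dairy-free — reject
E: has lard, so not vegetarian; has cream, so not dairy-free (and 1 more) — reject
F: has sherry, so not alcohol-free — reject
G: has anchovy, so not vegetarian — reject
H: has fish sauce, so not vegetarian; has milk, so not dairy-free (and 1 more) — reject
I: has sherry, so not alcohol-free — reject

none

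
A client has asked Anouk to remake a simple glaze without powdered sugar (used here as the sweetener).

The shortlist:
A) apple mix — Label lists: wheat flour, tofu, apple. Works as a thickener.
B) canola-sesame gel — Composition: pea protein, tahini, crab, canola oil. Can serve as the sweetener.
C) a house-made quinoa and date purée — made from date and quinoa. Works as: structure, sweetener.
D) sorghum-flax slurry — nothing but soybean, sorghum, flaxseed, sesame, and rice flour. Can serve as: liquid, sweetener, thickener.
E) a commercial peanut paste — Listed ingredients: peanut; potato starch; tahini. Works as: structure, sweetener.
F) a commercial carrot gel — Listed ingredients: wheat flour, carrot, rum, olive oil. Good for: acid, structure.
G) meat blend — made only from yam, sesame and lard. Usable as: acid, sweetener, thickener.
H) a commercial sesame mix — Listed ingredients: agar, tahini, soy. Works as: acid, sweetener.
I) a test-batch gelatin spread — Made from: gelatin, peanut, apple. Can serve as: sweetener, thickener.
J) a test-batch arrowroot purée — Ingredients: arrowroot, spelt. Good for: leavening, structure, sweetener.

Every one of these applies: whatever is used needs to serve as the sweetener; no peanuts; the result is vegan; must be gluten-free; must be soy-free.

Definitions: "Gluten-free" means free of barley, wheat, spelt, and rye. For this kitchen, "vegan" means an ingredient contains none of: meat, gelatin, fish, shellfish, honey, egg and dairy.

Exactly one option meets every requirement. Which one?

A: not usable as a sweetener; has wheat flour, so not gluten-free (and 1 more) — reject
B: has crab, so not vegan — reject
C: every rule checks out — keep
D: has soybean, so not soy-free — out
E: has peanut, so not peanut-free — reject
F: not usable as a sweetener; has wheat flour, so not gluten-free — reject
G: has lard, so not vegan — reject
H: has soy, so not soy-free — no
I: has gelatin, so not vegan; has peanut, so not peanut-free — reject
J: has spelt, so not gluten-free — no

C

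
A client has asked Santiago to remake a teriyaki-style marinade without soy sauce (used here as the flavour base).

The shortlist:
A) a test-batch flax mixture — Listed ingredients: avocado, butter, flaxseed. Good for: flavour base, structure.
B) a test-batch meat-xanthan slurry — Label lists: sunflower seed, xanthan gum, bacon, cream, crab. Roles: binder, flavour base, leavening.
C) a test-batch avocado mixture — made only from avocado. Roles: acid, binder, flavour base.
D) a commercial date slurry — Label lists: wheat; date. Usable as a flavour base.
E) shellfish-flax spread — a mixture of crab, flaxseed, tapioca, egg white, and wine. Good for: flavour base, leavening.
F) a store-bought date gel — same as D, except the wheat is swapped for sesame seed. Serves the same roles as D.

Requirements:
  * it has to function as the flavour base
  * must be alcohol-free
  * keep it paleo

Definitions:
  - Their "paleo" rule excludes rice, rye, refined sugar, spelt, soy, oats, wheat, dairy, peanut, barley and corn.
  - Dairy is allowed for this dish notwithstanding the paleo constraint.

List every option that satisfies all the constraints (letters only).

A, B, C, F

A: dairy is permitted under the paleo carve-out; nothing else excluded — keep
B: dairy is permitted under the paleo carve-out; nothing else excluded — valid
C: all constraints satisfied — keep
D: has wheat, so not paleo — no
E: has wine, so not alcohol-free — reject
F: works as a flavour base, no alcohol, paleo — valid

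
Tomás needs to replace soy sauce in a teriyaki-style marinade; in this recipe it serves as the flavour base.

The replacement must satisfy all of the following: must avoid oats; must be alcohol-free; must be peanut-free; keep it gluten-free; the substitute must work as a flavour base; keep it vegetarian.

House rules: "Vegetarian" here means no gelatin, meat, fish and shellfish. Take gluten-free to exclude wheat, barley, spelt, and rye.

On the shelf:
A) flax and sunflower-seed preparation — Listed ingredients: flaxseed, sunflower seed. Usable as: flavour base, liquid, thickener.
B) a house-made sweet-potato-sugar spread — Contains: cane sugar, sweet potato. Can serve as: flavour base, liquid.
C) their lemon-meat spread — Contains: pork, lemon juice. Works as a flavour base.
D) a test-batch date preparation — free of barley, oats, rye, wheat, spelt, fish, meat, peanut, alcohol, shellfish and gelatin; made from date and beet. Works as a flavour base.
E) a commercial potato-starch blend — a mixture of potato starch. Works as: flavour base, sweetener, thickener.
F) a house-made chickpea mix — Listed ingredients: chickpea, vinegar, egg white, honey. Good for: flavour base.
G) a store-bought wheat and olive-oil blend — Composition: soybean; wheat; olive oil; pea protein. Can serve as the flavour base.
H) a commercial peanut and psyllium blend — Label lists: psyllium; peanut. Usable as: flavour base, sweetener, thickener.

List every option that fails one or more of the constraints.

C, G, H

A: every rule checks out — keep
B: only cane sugar and sweet potato; none excluded — keep
C: has pork, so not vegetarian — no
D: no oats, vegetarian — keep
E: nothing on the exclusion list — OK
F: gluten-free, no oats — OK
G: has wheat, so not gluten-free — no
H: has peanut, so not peanut-free — no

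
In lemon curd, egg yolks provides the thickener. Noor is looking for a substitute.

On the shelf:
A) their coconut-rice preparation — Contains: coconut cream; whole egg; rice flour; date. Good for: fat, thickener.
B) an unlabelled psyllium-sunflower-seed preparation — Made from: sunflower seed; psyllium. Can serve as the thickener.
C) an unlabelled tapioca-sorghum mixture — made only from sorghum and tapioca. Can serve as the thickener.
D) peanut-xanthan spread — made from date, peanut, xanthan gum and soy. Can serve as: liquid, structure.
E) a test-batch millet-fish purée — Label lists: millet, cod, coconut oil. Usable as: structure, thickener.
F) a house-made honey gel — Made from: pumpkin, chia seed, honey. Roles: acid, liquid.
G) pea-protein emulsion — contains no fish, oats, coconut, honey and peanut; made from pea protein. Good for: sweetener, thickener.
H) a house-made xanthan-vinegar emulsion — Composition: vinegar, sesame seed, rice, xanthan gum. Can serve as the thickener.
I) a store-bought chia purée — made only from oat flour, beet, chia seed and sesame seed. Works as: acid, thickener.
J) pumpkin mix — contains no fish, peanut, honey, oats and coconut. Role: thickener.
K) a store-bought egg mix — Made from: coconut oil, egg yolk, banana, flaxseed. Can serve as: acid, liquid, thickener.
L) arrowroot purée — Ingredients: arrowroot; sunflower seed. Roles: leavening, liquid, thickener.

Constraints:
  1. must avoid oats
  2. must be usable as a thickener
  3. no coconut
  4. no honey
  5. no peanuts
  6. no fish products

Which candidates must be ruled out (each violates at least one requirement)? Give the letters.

A: has coconut cream, so not coconut-free — reject
B: only psyllium and sunflower seed; none excluded — OK
C: every rule checks out — valid
D: not usable as a thickener; has peanut, so not peanut-free — reject
E: has coconut oil, so not coconut-free; has cod, so not fish-free — out
F: not usable as a thickener; has honey, so not honey-free — reject
G: no coconut, no peanut — OK
H: rice and sesame seed etc. — none of it excluded — valid
I: has oat flour, so not oat-free — reject
J: no coconut, no fish — OK
K: has coconut oil, so not coconut-free — out
L: works as a thickener, no peanut, no fish — valid

A, D, E, F, I, K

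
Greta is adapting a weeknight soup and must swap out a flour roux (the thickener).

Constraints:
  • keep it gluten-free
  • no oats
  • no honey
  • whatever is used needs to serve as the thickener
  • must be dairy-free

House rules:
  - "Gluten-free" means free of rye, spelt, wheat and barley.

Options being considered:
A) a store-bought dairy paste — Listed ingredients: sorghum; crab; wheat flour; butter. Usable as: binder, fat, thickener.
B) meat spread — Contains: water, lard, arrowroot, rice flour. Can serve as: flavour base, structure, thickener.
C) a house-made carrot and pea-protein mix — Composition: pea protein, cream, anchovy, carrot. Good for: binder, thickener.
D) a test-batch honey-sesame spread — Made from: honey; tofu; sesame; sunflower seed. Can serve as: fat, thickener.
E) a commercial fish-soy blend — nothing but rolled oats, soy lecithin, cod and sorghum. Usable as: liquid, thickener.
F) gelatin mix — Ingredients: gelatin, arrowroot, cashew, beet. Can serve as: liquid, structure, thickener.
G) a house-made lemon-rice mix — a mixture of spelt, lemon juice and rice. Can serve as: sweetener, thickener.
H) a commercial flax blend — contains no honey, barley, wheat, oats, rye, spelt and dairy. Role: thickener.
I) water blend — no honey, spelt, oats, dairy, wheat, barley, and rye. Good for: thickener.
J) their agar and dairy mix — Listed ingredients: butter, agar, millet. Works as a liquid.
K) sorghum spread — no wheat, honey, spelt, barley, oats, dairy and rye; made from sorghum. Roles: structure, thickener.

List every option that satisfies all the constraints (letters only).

B, F, H, I, K

A: has wheat flour, so not gluten-free; has butter, so not dairy-free — out
B: lard and rice flour etc. — none of it excluded — keep
C: has cream, so not dairy-free — no
D: has honey, so not honey-free — no
E: has rolled oats, so not oat-free — no
F: gelatin and cashew etc. — none of it excluded — OK
G: has spelt, so not gluten-free — reject
H: no honey, no oats — valid
I: works as a thickener, no dairy, no oats — valid
J: not usable as a thickener; has butter, so not dairy-free — reject
K: works as a thickener, no honey, no oats — valid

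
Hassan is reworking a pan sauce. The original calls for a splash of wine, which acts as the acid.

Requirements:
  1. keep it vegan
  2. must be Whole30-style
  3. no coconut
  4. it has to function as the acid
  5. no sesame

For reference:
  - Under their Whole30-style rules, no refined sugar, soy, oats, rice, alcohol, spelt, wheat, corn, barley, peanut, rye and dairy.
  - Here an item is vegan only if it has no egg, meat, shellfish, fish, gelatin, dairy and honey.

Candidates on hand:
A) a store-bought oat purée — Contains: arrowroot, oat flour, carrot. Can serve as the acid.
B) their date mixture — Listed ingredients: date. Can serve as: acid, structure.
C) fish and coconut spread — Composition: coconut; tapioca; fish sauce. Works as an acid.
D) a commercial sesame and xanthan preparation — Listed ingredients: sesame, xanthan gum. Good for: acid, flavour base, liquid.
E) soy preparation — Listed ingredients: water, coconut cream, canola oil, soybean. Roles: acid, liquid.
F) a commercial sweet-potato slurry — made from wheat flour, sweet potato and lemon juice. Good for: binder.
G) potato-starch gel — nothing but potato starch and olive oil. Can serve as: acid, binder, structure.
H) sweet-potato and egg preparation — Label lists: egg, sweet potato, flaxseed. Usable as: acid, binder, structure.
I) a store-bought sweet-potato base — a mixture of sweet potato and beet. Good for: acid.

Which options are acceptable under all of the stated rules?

B, G, I

A: has oat flour, so not Whole30-style — no
B: Whole30-style, no coconut — OK
C: has fish sauce, so not vegan; has coconut, so not coconut-free — reject
D: has sesame, so not sesame-free — out
E: has soybean, so not Whole30-style; has coconut cream, so not coconut-free — out
F: not usable as an acid; has wheat flour, so not Whole30-style — no
G: Whole30-style, vegan — keep
H: has egg, so not vegan — reject
I: only beet and sweet potato; none excluded — valid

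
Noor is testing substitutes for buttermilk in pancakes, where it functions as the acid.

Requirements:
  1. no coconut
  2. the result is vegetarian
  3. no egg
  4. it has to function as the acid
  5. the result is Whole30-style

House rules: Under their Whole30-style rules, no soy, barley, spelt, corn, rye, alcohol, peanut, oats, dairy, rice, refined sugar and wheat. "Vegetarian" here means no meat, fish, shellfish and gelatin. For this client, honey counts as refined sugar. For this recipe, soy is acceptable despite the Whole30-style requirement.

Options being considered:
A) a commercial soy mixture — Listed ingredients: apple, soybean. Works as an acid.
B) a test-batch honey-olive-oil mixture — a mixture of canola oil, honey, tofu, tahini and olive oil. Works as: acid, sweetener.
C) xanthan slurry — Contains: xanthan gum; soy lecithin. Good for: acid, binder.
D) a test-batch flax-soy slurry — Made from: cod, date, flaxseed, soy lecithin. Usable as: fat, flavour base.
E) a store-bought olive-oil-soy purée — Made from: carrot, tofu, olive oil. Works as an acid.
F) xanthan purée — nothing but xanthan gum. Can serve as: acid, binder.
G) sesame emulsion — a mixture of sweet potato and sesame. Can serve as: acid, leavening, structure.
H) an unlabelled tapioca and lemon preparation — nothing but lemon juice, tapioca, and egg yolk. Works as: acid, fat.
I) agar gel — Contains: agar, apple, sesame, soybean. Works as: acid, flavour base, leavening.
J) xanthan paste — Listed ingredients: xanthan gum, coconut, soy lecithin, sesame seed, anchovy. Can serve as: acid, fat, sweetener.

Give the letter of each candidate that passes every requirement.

A, C, E, F, G, I

A: soy is permitted under the Whole30-style carve-out; nothing else excluded — valid
B: has honey, so not Whole30-style — no
C: soy is permitted under the Whole30-style carve-out; nothing else excluded — keep
D: not usable as an acid; has cod, so not vegetarian — no
E: soy is permitted under the Whole30-style carve-out; nothing else excluded — keep
F: no egg, Whole30-style — valid
G: vegetarian, no egg — keep
H: has egg yolk, so not egg-free — out
I: soy is permitted under the Whole30-style carve-out; nothing else excluded — keep
J: has anchovy, so not vegetarian; has coconut, so not coconut-free — no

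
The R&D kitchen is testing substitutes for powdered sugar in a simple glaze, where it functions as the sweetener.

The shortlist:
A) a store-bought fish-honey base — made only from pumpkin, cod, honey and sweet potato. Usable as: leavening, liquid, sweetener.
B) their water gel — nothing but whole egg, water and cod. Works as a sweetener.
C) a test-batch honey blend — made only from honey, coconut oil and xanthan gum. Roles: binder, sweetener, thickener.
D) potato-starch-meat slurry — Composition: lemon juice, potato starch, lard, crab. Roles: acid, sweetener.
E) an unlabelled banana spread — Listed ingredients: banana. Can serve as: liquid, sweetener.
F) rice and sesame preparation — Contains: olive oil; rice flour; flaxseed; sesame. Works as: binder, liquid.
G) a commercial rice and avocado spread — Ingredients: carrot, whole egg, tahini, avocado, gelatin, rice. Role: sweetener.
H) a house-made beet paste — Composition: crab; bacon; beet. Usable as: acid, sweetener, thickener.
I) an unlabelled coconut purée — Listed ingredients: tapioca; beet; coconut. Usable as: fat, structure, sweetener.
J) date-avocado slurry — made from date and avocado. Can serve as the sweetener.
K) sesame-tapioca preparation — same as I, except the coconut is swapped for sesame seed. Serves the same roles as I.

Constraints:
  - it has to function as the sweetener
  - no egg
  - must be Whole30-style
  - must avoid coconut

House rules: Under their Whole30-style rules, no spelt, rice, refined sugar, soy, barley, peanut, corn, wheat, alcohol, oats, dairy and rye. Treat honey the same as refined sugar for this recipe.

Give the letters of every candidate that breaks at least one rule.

A: has honey, so not Whole30-style — out
B: has whole egg, so not egg-free — out
C: has honey, so not Whole30-style; has coconut oil, so not coconut-free — out
D: lard and crab etc. — none of it excluded — keep
E: no coconut, no egg — keep
F: not usable as a sweetener; has rice flour, so not Whole30-style — no
G: has rice, so not Whole30-style; has whole egg, so not egg-free — reject
H: only bacon, crab and beet; none excluded — keep
I: has coconut, so not coconut-free — reject
J: works as a sweetener, no egg, Whole30-style — OK
K: all constraints satisfied — valid

A, B, C, F, G, I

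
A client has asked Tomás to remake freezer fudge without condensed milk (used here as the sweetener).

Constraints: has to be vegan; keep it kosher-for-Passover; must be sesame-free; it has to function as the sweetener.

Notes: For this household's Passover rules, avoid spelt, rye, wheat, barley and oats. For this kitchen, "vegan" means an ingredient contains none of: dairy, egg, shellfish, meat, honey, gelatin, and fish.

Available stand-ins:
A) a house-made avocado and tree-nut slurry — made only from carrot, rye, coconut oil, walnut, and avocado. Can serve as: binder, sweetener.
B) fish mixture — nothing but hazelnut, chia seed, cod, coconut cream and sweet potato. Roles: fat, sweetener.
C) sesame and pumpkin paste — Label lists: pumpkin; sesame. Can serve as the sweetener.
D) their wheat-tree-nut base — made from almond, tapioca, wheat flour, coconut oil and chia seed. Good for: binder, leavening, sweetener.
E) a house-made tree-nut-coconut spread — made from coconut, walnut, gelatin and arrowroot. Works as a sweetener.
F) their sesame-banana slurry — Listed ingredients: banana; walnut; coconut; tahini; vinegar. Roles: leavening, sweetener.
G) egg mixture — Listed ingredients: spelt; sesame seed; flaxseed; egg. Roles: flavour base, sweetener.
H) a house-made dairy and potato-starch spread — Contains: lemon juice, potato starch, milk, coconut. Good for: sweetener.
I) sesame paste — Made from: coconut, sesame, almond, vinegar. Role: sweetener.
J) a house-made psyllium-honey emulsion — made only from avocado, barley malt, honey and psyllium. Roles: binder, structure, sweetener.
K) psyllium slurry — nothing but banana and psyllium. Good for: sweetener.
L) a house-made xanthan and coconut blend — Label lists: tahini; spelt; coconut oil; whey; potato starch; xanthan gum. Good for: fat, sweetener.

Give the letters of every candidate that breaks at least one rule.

A, B, C, D, E, F, G, H, I, J, L

A: has rye, so not kosher-for-Passover — reject
B: has cod, so not vegan — reject
C: has sesame, so not sesame-free — no
D: has wheat flour, so not kosher-for-Passover — out
E: has gelatin, so not vegan — reject
F: has tahini, so not sesame-free — reject
G: has spelt, so not kosher-for-Passover; has egg, so not vegan (and 1 more) — reject
H: has milk, so not vegan — out
I: has sesame, so not sesame-free — no
J: has barley malt, so not kosher-for-Passover; has honey, so not vegan — reject
K: nothing on the exclusion list — valid
L: has spelt, so not kosher-for-Passover; has whey, so not vegan (and 1 more) — reject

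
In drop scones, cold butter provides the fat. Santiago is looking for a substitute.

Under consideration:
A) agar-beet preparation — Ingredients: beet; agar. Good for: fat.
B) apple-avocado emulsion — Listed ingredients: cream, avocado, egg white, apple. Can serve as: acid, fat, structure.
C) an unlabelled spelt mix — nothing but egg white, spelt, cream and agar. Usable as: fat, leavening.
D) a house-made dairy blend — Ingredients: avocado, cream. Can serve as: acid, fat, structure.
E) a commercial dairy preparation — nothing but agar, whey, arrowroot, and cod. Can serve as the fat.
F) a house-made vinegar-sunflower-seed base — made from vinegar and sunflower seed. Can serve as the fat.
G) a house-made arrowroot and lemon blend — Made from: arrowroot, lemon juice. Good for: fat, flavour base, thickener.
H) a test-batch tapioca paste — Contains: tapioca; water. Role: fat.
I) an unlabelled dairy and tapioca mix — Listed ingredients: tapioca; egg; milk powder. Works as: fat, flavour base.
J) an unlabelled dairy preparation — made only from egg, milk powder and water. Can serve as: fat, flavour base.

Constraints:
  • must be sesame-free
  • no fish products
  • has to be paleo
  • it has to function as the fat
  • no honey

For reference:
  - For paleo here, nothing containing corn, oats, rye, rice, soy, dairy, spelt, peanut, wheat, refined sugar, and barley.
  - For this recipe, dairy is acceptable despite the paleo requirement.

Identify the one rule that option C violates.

usable as a fat: satisfied
paleo: has spelt — fails
fish-free: satisfied
honey-free: satisfied
sesame-free: satisfied

paleo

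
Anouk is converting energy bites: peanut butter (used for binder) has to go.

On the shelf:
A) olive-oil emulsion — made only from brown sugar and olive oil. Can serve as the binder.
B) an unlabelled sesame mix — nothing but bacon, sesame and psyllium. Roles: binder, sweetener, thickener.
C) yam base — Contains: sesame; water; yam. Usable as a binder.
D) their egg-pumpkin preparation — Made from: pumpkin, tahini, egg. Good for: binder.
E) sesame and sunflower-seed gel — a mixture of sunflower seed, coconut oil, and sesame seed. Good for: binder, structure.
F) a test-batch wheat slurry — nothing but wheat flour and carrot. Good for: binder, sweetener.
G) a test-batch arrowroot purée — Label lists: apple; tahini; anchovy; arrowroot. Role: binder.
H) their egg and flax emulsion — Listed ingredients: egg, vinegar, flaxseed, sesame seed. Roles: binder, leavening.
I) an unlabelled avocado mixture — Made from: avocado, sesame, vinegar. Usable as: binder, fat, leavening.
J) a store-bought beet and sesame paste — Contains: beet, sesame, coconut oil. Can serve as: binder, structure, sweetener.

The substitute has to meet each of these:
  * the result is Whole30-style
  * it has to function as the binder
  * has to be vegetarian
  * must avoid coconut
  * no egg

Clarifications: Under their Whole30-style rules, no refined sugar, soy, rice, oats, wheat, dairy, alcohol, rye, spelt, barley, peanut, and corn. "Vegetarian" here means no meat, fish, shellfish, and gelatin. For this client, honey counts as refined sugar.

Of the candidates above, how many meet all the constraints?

A: has brown sugar, so not Whole30-style — out
B: has bacon, so not vegetarian — reject
C: only sesame, water and yam; none excluded — OK
D: has egg, so not egg-free — out
E: has coconut oil, so not coconut-free — out
F: has wheat flour, so not Whole30-style — out
G: has anchovy, so not vegetarian — out
H: has egg, so not egg-free — reject
I: only sesame, vinegar and avocado; none excluded — valid
J: has coconut oil, so not coconut-free — reject

2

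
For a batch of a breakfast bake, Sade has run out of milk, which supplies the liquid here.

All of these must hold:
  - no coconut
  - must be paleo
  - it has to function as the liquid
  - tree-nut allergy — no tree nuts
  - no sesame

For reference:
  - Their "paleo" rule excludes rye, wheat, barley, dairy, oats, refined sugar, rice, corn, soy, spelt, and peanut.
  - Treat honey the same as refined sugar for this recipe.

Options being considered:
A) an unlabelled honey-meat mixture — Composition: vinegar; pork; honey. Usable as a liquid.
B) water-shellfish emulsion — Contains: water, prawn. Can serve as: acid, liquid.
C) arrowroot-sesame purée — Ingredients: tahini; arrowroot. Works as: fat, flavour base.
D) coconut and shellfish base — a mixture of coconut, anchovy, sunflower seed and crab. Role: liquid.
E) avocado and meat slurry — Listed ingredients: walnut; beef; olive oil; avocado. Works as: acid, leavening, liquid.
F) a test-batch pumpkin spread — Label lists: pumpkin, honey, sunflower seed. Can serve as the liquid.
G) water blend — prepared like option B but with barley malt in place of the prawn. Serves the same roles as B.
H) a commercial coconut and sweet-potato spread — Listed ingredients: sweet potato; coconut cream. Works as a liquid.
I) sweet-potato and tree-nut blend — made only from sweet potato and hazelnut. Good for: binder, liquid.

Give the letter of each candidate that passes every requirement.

A: has honey, so not paleo — out
B: no coconut, no tree nuts — OK
C: not usable as a liquid; has tahini, so not sesame-free — out
D: has coconut, so not coconut-free — reject
E: has walnut, so not tree-nut-free — out
F: has honey, so not paleo — reject
G: has barley malt, so not paleo — no
H: has coconut cream, so not coconut-free — out
I: has hazelnut, so not tree-nut-free — no

B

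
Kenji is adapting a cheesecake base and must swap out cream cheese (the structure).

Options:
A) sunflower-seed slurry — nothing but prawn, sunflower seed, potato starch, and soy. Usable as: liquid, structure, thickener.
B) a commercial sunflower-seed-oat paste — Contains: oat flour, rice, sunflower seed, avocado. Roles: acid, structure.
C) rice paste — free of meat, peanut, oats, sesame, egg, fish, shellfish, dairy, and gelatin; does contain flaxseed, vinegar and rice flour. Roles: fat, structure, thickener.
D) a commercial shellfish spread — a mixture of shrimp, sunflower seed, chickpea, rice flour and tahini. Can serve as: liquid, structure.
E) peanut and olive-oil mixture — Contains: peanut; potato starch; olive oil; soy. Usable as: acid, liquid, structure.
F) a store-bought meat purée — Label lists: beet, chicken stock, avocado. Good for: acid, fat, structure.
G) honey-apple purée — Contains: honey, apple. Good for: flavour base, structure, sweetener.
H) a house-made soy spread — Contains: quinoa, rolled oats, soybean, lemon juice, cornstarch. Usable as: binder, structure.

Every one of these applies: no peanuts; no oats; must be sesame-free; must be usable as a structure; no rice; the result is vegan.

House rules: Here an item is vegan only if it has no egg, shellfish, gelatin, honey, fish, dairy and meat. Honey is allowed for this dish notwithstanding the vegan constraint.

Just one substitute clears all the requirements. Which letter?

G

A: has prawn, so not vegan — reject
B: has oat flour, so not oat-free; has rice, so not rice-free — no
C: has rice flour, so not rice-free — reject
D: has shrimp, so not vegan; has rice flour, so not rice-free (and 1 more) — no
E: has peanut, so not peanut-free — no
F: has chicken stock, so not vegan — out
G: honey is permitted under the vegan carve-out; nothing else excluded — valid
H: has rolled oats, so not oat-free — out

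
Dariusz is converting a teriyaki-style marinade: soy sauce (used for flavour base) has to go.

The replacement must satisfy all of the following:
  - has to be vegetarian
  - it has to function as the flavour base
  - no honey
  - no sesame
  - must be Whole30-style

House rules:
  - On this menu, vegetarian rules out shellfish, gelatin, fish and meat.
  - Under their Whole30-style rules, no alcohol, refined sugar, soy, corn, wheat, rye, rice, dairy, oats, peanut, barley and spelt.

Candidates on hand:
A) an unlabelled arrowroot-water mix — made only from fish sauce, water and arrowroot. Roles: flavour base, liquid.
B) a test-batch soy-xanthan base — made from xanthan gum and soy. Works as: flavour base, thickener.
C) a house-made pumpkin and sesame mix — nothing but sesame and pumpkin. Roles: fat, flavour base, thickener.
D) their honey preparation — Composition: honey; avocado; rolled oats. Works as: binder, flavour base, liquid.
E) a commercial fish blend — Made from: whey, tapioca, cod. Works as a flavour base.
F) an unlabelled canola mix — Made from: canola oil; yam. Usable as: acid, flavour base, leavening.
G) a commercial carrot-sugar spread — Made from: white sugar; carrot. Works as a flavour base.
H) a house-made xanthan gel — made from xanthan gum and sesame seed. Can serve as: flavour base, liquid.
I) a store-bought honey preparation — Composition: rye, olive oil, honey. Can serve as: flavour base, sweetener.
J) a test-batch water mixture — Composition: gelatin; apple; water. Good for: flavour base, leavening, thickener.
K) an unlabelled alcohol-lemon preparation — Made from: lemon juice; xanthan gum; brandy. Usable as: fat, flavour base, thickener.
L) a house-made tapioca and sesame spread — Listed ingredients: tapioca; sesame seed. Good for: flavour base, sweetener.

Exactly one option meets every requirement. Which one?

A: has fish sauce, so not vegetarian — no
B: has soy, so not Whole30-style — reject
C: has sesame, so not sesame-free — no
D: has rolled oats, so not Whole30-style; has honey, so not honey-free — reject
E: has cod, so not vegetarian; has whey, so not Whole30-style — no
F: nothing on the exclusion list — OK
G: has white sugar, so not Whole30-style — out
H: has sesame seed, so not sesame-free — out
I: has rye, so not Whole30-style; has honey, so not honey-free — reject
J: has gelatin, so not vegetarian — reject
K: has brandy, so not Whole30-style — reject
L: has sesame seed, so not sesame-free — reject

F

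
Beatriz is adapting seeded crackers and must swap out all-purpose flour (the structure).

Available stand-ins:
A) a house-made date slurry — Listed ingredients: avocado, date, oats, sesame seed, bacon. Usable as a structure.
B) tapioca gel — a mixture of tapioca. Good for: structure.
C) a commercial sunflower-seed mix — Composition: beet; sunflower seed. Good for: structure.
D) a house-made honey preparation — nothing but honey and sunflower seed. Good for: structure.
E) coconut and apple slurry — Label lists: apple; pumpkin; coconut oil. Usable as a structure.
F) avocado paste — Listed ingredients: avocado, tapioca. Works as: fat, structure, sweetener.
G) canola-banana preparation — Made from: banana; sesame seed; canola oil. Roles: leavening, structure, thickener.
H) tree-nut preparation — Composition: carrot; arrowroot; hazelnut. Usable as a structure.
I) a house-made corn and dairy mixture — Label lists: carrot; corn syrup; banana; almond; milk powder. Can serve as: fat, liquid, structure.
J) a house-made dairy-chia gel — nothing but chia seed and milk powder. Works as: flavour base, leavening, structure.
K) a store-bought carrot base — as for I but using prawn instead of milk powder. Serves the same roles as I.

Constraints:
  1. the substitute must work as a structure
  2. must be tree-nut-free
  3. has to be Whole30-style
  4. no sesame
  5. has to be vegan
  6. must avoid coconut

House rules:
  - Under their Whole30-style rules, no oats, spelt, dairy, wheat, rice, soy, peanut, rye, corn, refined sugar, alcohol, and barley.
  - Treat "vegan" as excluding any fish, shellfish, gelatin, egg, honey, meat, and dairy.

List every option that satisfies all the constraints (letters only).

A: has oats, so not Whole30-style; has bacon, so not vegan (and 1 more) — out
B: only tapioca; none excluded — OK
C: only beet and sunflower seed; none excluded — keep
D: has honey, so not vegan — no
E: has coconut oil, so not coconut-free — out
F: works as a structure, no sesame, no tree nuts — OK
G: has sesame seed, so not sesame-free — out
H: has hazelnut, so not tree-nut-free — no
I: has corn syrup, so not Whole30-style; has milk powder, so not vegan (and 1 more) — reject
J: has milk powder, so not Whole30-style; has milk powder, so not vegan — reject
K: has corn syrup, so not Whole30-style; has prawn, so not vegan (and 1 more) — out

B, C, F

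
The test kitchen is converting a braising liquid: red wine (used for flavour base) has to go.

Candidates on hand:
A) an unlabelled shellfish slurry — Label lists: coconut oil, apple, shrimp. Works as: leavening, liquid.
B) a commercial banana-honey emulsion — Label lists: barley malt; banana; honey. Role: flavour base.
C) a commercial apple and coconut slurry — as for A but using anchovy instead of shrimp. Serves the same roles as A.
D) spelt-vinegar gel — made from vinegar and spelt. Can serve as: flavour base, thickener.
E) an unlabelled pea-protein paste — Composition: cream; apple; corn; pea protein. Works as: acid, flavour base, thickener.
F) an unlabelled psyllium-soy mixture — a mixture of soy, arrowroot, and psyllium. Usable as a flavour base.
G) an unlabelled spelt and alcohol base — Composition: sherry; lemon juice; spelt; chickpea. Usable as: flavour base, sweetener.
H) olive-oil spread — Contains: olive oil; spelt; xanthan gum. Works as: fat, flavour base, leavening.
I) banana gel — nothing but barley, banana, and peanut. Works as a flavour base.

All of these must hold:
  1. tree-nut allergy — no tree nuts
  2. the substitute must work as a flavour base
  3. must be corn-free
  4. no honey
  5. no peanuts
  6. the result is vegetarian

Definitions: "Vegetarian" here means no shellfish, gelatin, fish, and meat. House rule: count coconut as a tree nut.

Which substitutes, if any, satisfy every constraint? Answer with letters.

D, F, G, H

A: not usable as a flavour base; has shrimp, so not vegetarian (and 1 more) — out
B: has honey, so not honey-free — reject
C: not usable as a flavour base; has anchovy, so not vegetarian (and 1 more) — reject
D: only spelt and vinegar; none excluded — valid
E: has corn, so not corn-free — no
F: tree-nut-free, no corn — valid
G: works as a flavour base, vegetarian, no honey — OK
H: every rule checks out — keep
I: has peanut, so not peanut-free — reject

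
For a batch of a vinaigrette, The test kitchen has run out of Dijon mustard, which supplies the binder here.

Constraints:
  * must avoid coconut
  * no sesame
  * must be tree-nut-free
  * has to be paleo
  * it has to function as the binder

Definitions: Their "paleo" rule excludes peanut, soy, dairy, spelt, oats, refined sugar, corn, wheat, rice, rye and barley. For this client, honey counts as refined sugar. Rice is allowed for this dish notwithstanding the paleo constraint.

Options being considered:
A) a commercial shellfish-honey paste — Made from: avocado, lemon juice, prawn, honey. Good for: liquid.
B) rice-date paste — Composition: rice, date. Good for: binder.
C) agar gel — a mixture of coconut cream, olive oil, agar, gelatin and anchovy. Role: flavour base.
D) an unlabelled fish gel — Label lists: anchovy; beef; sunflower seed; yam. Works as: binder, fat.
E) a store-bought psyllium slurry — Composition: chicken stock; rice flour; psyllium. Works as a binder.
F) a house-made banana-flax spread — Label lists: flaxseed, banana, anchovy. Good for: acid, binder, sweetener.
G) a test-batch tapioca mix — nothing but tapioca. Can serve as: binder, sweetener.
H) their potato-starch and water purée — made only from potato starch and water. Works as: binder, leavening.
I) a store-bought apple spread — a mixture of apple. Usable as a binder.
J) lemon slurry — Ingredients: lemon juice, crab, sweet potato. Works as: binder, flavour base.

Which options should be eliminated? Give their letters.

A, C

A: not usable as a binder; has honey, so not paleo — reject
B: rice is permitted under the paleo carve-out; nothing else excluded — valid
C: not usable as a binder; has coconut cream, so not coconut-free — reject
D: every rule checks out — valid
E: rice is permitted under the paleo carve-out; nothing else excluded — OK
F: works as a binder, no sesame, no tree nuts — keep
G: all constraints satisfied — keep
H: nothing on the exclusion list — valid
I: only apple; none excluded — OK
J: only crab, sweet potato and lemon juice; none excluded — keep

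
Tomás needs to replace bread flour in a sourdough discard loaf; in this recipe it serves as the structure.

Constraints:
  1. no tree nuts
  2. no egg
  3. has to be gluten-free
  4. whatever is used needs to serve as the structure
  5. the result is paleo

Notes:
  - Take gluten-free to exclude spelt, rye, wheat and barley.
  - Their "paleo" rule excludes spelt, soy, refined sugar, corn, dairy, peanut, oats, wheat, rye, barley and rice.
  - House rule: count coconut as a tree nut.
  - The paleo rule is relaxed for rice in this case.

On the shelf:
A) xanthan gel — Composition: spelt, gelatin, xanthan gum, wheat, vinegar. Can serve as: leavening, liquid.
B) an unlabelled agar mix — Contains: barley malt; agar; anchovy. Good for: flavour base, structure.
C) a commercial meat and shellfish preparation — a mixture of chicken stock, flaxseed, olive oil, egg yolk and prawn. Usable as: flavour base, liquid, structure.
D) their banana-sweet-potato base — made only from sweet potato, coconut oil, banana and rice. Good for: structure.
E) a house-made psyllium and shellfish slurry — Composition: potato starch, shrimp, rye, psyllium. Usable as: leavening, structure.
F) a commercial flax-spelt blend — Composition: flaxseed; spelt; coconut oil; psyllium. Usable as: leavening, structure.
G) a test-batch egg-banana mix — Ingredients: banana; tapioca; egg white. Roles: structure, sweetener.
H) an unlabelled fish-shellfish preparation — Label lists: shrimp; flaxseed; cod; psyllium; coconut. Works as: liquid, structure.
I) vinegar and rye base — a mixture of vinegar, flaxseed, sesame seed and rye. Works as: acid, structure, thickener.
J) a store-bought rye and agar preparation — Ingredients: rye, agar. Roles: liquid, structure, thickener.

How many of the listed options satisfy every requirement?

A: not usable as a structure; has spelt, so not gluten-free (and 1 more) — no
B: has barley malt, so not gluten-free; has barley malt, so not paleo — reject
C: has egg yolk, so not egg-free — out
D: has coconut oil, so not tree-nut-free — reject
E: has rye, so not gluten-free; has rye, so not paleo — reject
F: has spelt, so not gluten-free; has spelt, so not paleo (and 1 more) — out
G: has egg white, so not egg-free — reject
H: has coconut, so not tree-nut-free — out
I: has rye, so not gluten-free; has rye, so not paleo — out
J: has rye, so not gluten-free; has rye, so not paleo — reject

0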